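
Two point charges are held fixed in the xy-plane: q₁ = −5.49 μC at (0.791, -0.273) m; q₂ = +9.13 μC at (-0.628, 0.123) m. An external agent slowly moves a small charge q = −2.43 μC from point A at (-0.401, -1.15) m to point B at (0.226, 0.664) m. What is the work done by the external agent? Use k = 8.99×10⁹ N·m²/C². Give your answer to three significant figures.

For quasistatic motion the external work equals the change in potential energy: W_ext = qΔV = q(V_B − V_A).
At A: distances to the source charges are 1.48 m, 1.29 m; V_A = Σ kqᵢ/rᵢ = 3.01×10⁴ V.
At B: distances to the source charges are 1.09 m, 1.01 m; V_B = Σ kqᵢ/rᵢ = 3.61×10⁴ V.
ΔV = V_B − V_A = 5960 V.
W_ext = qΔV = (-2.43×10⁻⁶ C)(5960 V) = -0.0145 J.

-0.0145 J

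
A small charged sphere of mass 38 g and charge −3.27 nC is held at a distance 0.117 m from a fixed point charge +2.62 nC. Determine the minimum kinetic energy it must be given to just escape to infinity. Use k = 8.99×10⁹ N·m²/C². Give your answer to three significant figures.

To just escape, total mechanical energy must reach zero at infinity: ½mv²_min + U = 0, so ½mv²_min = −U = |kQq|/r.
|U| = |kQq|/r = (8.99×10⁹ N·m²/C²)(2.62×10⁻⁹)(3.27×10⁻⁹)/(0.117) = 6.58×10⁻⁷ J.

6.58×10⁻⁷ J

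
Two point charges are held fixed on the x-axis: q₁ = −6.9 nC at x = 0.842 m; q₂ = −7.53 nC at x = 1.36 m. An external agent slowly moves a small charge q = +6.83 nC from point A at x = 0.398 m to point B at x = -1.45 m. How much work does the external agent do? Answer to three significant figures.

1.09×10⁻⁶ J

For quasistatic motion the external work equals the change in potential energy: W_ext = qΔV = q(V_B − V_A).
At A: distances to the source charges are 0.444 m, 0.962 m; V_A = Σ kqᵢ/rᵢ = -210 V.
At B: distances to the source charges are 2.29 m, 2.81 m; V_B = Σ kqᵢ/rᵢ = -51.2 V.
ΔV = V_B − V_A = 159 V.
W_ext = qΔV = (6.83×10⁻⁹ C)(159 V) = 1.09×10⁻⁶ J.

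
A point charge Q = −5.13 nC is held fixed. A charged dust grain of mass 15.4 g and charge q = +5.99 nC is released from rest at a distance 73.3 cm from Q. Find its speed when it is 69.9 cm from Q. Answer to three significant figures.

Only the electrostatic force acts, so mechanical energy is conserved: ½mv² = U₁ − U₂ = kQq(1/r₁ − 1/r₂).
U₁ − U₂ = (8.99×10⁹ N·m²/C²)(-5.13×10⁻⁹ C)(5.99×10⁻⁹ C)(1/0.733 − 1/0.699) = 1.83×10⁻⁸ J.
v = √(2·1.83×10⁻⁸/0.0154) = 1.54×10⁻³ m/s.

1.54×10⁻³ m/s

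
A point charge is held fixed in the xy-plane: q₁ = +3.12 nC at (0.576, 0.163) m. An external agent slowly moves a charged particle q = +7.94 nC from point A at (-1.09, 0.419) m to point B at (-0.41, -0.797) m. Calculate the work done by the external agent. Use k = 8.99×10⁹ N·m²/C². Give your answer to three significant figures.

2.97×10⁻⁸ J

For quasistatic motion the external work equals the change in potential energy: W_ext = qΔV = q(V_B − V_A).
At A: distance to the source charge is 1.69 m; V_A = kq₁/r = 16.6 V.
At B: distance to the source charge is 1.38 m; V_B = kq₁/r = 20.4 V.
ΔV = V_B − V_A = 3.74 V.
W_ext = qΔV = (7.94×10⁻⁹ C)(3.74 V) = 2.97×10⁻⁸ J.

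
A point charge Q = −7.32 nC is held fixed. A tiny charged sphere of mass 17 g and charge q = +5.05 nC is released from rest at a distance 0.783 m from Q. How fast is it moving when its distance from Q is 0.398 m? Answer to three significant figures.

Only the electrostatic force acts, so mechanical energy is conserved: ½mv² = U₁ − U₂ = kQq(1/r₁ − 1/r₂).
U₁ − U₂ = (8.99×10⁹ N·m²/C²)(-7.32×10⁻⁹ C)(5.05×10⁻⁹ C)(1/0.783 − 1/0.398) = 4.11×10⁻⁷ J.
v = √(2·4.11×10⁻⁷/0.0170) = 6.95×10⁻³ m/s.

6.95×10⁻³ m/s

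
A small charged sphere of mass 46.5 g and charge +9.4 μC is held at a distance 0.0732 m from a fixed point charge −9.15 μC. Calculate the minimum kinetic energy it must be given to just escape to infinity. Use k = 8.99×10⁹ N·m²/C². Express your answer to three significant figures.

To just escape, total mechanical energy must reach zero at infinity: ½mv²_min + U = 0, so ½mv²_min = −U = |kQq|/r.
|U| = |kQq|/r = (8.99×10⁹ N·m²/C²)(9.15×10⁻⁶)(9.40×10⁻⁶)/(0.0732) = 10.6 J.

10.6 J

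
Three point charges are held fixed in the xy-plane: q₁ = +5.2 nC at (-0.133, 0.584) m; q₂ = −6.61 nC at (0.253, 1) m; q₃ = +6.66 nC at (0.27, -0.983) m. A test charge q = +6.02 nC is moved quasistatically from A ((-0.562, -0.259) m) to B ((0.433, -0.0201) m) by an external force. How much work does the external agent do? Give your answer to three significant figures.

-2.21×10⁻⁸ J

For quasistatic motion the external work equals the change in potential energy: W_ext = qΔV = q(V_B − V_A).
At A: distances to the source charges are 0.946 m, 1.50 m, 1.10 m; V_A = Σ kqᵢ/rᵢ = 64.1 V.
At B: distances to the source charges are 0.828 m, 1.04 m, 0.977 m; V_B = Σ kqᵢ/rᵢ = 60.4 V.
ΔV = V_B − V_A = -3.68 V.
W_ext = qΔV = (6.02×10⁻⁹ C)(-3.68 V) = -2.21×10⁻⁸ J.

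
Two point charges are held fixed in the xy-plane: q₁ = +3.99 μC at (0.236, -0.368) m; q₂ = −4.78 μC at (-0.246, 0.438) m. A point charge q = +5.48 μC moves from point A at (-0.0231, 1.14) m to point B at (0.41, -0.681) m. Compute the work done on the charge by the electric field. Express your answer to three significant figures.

The work done by the electric force is W_field = −ΔU = −q(V_B − V_A) = q(V_A − V_B).
At A: distances to the source charges are 1.53 m, 0.737 m; V_A = Σ kqᵢ/rᵢ = -3.49×10⁴ V.
At B: distances to the source charges are 0.358 m, 1.30 m; V_B = Σ kqᵢ/rᵢ = 6.70×10⁴ V.
ΔV = V_B − V_A = 1.02×10⁵ V.
W_field = −qΔV = −(5.48×10⁻⁶ C)(1.02×10⁵ V) = -0.559 J.

-0.559 J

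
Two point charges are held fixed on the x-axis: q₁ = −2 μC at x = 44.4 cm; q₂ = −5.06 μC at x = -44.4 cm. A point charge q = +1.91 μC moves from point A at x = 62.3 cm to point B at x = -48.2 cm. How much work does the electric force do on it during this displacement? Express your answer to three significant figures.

2.05 J

The work done by the electric force is W_field = −ΔU = −q(V_B − V_A) = q(V_A − V_B).
At A: distances to the source charges are 0.179 m, 1.07 m; V_A = Σ kqᵢ/rᵢ = -1.43×10⁵ V.
At B: distances to the source charges are 0.926 m, 0.0380 m; V_B = Σ kqᵢ/rᵢ = -1.22×10⁶ V.
ΔV = V_B − V_A = -1.07×10⁶ V.
W_field = −qΔV = −(1.91×10⁻⁶ C)(-1.07×10⁶ V) = 2.05 J.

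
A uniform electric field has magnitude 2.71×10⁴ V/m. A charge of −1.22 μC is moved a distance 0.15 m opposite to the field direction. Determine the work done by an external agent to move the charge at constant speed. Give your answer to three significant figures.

-4.96×10⁻³ J

The potential change for a displacement 0.15 m opposite to the field direction is ΔV = +Ed = 4060 V.
W_ext = qΔV = -4.96×10⁻³ J.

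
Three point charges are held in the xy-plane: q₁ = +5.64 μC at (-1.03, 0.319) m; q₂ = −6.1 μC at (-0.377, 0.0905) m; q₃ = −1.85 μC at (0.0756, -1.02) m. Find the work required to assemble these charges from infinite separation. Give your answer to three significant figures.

-0.416 J

The assembly work is the sum of pairwise potential energies, U = Σ_{i<j} kqᵢqⱼ/rᵢⱼ.
Pair separations: r₁₂ = 0.692 m, r₁₃ = 1.74 m, r₂₃ = 1.20 m.
U = (-0.447) + (-0.0540) + (0.0846) = -0.416 J.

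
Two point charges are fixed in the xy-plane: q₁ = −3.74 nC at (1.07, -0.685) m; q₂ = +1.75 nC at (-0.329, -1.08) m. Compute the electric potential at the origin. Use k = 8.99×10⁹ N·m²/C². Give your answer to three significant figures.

The total potential is the scalar sum of each charge's contribution, V = Σ kqᵢ/rᵢ.
Distances from the field point to each charge: r₁ = 1.27 m, r₂ = 1.13 m.
V = k[(-3.74×10⁻⁹)/(1.27) + (1.75×10⁻⁹)/(1.13)] = -12.5 V.

-12.5 V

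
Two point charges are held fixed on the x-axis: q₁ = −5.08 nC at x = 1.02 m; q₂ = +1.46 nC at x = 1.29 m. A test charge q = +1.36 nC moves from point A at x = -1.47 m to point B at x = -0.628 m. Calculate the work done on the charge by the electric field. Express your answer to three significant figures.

9.91×10⁻⁹ J

The work done by the electric force is W_field = −ΔU = −q(V_B − V_A) = q(V_A − V_B).
At A: distances to the source charges are 2.49 m, 2.76 m; V_A = Σ kqᵢ/rᵢ = -13.6 V.
At B: distances to the source charges are 1.65 m, 1.92 m; V_B = Σ kqᵢ/rᵢ = -20.9 V.
ΔV = V_B − V_A = -7.28 V.
W_field = −qΔV = −(1.36×10⁻⁹ C)(-7.28 V) = 9.91×10⁻⁹ J.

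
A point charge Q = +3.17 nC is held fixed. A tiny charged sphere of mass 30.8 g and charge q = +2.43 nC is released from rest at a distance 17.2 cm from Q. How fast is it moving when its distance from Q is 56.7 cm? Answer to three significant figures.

4.27×10⁻³ m/s

Only the electrostatic force acts, so mechanical energy is conserved: ½mv² = U₁ − U₂ = kQq(1/r₁ − 1/r₂).
U₁ − U₂ = (8.99×10⁹ N·m²/C²)(3.17×10⁻⁹ C)(2.43×10⁻⁹ C)(1/0.172 − 1/0.567) = 2.80×10⁻⁷ J.
v = √(2·2.80×10⁻⁷/0.0308) = 4.27×10⁻³ m/s.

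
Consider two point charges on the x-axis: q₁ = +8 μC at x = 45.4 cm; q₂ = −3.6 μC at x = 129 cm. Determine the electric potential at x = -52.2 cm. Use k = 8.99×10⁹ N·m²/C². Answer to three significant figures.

5.58×10⁴ V

Electric potential is a scalar, so the contributions from each charge add algebraically: V = Σ kqᵢ/rᵢ.
Distances from the field point to each charge: r₁ = 0.976 m, r₂ = 1.81 m.
V = k[(8.00×10⁻⁶)/(0.976) + (-3.60×10⁻⁶)/(1.81)] = 5.58×10⁴ V.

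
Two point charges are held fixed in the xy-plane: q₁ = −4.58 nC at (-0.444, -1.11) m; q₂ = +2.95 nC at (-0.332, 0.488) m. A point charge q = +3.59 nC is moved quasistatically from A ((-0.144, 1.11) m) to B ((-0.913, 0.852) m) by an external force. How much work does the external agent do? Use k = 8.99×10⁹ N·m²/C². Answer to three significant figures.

For quasistatic motion the external work equals the change in potential energy: W_ext = qΔV = q(V_B − V_A).
At A: distances to the source charges are 2.24 m, 0.650 m; V_A = Σ kqᵢ/rᵢ = 22.4 V.
At B: distances to the source charges are 2.02 m, 0.686 m; V_B = Σ kqᵢ/rᵢ = 18.3 V.
ΔV = V_B − V_A = -4.16 V.
W_ext = qΔV = (3.59×10⁻⁹ C)(-4.16 V) = -1.49×10⁻⁸ J.

-1.49×10⁻⁸ J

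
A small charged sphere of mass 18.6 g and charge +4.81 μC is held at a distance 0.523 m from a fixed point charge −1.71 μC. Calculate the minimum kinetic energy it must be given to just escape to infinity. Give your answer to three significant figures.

0.141 J

To just escape, total mechanical energy must reach zero at infinity: ½mv²_min + U = 0, so ½mv²_min = −U = |kQq|/r.
|U| = |kQq|/r = (8.99×10⁹ N·m²/C²)(1.71×10⁻⁶)(4.81×10⁻⁶)/(0.523) = 0.141 J.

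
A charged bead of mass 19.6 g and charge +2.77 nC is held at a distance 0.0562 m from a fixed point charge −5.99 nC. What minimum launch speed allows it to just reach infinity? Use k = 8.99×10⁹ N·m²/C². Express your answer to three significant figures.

0.0165 m/s

To just escape, total mechanical energy must reach zero at infinity: ½mv²_min + U = 0, so ½mv²_min = −U = |kQq|/r.
|U| = |kQq|/r = (8.99×10⁹ N·m²/C²)(5.99×10⁻⁹)(2.77×10⁻⁹)/(0.0562) = 2.65×10⁻⁶ J.
v_min = √(2|U|/m) = √(2·2.65×10⁻⁶/0.0196) = 0.0165 m/s.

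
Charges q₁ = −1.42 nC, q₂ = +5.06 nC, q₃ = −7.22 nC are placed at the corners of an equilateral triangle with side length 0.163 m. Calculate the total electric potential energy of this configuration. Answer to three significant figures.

-1.85×10⁻⁶ J

The work to assemble the configuration equals its total potential energy, U = Σ kqᵢqⱼ/rᵢⱼ over all pairs.
All three pair separations equal the side length, 0.163 m.
U = (-3.96×10⁻⁷) + (5.65×10⁻⁷) + (-2.01×10⁻⁶) = -1.85×10⁻⁶ J.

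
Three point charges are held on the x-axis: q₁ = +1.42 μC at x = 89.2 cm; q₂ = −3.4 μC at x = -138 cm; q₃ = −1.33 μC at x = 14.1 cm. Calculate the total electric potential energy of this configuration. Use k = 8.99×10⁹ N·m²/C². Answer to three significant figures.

The assembly work is the sum of pairwise potential energies, U = Σ_{i<j} kqᵢqⱼ/rᵢⱼ.
Pair separations: r₁₂ = 2.27 m, r₁₃ = 0.751 m, r₂₃ = 1.52 m.
U = (-0.0191) + (-0.0226) + (0.0267) = -0.0150 J.

-0.0150 J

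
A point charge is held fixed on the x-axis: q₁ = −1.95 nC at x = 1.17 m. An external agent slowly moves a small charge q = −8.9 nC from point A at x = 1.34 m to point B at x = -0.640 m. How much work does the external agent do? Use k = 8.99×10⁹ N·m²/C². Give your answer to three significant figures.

For quasistatic motion the external work equals the change in potential energy: W_ext = qΔV = q(V_B − V_A).
At A: distance to the source charge is 0.170 m; V_A = kq₁/r = -103 V.
At B: distance to the source charge is 1.81 m; V_B = kq₁/r = -9.69 V.
ΔV = V_B − V_A = 93.4 V.
W_ext = qΔV = (-8.90×10⁻⁹ C)(93.4 V) = -8.32×10⁻⁷ J.

-8.32×10⁻⁷ J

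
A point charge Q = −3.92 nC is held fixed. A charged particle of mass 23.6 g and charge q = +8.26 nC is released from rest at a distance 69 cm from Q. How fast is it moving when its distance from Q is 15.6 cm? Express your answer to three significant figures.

Only the electrostatic force acts, so mechanical energy is conserved: ½mv² = U₁ − U₂ = kQq(1/r₁ − 1/r₂).
U₁ − U₂ = (8.99×10⁹ N·m²/C²)(-3.92×10⁻⁹ C)(8.26×10⁻⁹ C)(1/0.690 − 1/0.156) = 1.44×10⁻⁶ J.
v = √(2·1.44×10⁻⁶/0.0236) = 0.0111 m/s.

0.0111 m/s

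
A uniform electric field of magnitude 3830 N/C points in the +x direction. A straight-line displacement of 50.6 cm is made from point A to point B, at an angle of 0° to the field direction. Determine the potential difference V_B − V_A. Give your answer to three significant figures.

Only the component of displacement along E changes the potential: ΔV = −E·d·cosθ.
ΔV = −(3830 V/m)(0.506 m)cos0° = -1940 V.

-1940 V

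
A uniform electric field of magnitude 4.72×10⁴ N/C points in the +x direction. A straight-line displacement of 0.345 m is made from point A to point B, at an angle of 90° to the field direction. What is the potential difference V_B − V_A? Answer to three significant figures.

Only the component of displacement along E changes the potential: ΔV = −E·d·cosθ.
ΔV = −(4.72×10⁴ V/m)(0.345 m)cos90° = 0 V.

0 V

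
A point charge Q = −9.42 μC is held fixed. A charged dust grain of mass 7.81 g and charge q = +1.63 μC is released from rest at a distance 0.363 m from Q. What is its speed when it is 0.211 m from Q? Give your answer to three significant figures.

Only the electrostatic force acts, so mechanical energy is conserved: ½mv² = U₁ − U₂ = kQq(1/r₁ − 1/r₂).
U₁ − U₂ = (8.99×10⁹ N·m²/C²)(-9.42×10⁻⁶ C)(1.63×10⁻⁶ C)(1/0.363 − 1/0.211) = 0.274 J.
v = √(2·0.274/7.81×10⁻³) = 8.38 m/s.

8.38 m/s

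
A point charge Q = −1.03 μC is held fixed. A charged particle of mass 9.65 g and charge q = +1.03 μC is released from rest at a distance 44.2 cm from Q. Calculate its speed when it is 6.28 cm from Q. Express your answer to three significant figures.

5.20 m/s

Only the electrostatic force acts, so mechanical energy is conserved: ½mv² = U₁ − U₂ = kQq(1/r₁ − 1/r₂).
U₁ − U₂ = (8.99×10⁹ N·m²/C²)(-1.03×10⁻⁶ C)(1.03×10⁻⁶ C)(1/0.442 − 1/0.0628) = 0.130 J.
v = √(2·0.130/9.65×10⁻³) = 5.20 m/s.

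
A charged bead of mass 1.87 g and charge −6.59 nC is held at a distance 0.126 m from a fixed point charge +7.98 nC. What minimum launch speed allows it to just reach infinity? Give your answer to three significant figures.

To just escape, total mechanical energy must reach zero at infinity: ½mv²_min + U = 0, so ½mv²_min = −U = |kQq|/r.
|U| = |kQq|/r = (8.99×10⁹ N·m²/C²)(7.98×10⁻⁹)(6.59×10⁻⁹)/(0.126) = 3.75×10⁻⁶ J.
v_min = √(2|U|/m) = √(2·3.75×10⁻⁶/1.87×10⁻³) = 0.0633 m/s.

0.0633 m/s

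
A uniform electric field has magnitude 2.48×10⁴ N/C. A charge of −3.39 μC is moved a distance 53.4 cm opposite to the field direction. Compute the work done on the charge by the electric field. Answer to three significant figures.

The potential change for a displacement 53.4 cm opposite to the field direction is ΔV = +Ed = 1.32×10⁴ V.
W_field = −qΔV = 0.0449 J.

0.0449 J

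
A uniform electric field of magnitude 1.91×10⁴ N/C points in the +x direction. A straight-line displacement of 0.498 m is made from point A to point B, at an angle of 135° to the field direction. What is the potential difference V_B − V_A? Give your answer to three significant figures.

Only the component of displacement along E changes the potential: ΔV = −E·d·cosθ.
ΔV = −(1.91×10⁴ V/m)(0.498 m)cos135° = 6730 V.

6730 V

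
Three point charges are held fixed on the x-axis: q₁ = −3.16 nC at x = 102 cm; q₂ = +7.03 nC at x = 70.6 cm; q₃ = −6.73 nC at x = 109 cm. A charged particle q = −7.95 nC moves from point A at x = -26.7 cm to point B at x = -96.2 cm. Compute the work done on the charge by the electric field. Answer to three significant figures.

The work done by the electric force is W_field = −ΔU = −q(V_B − V_A) = q(V_A − V_B).
At A: distances to the source charges are 1.29 m, 0.973 m, 1.36 m; V_A = Σ kqᵢ/rᵢ = -1.71 V.
At B: distances to the source charges are 1.98 m, 1.67 m, 2.05 m; V_B = Σ kqᵢ/rᵢ = -5.93 V.
ΔV = V_B − V_A = -4.22 V.
W_field = −qΔV = −(-7.95×10⁻⁹ C)(-4.22 V) = -3.36×10⁻⁸ J.

-3.36×10⁻⁸ J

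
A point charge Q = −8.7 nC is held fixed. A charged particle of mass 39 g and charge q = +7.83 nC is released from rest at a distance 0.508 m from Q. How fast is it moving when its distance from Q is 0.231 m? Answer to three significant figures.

Only the electrostatic force acts, so mechanical energy is conserved: ½mv² = U₁ − U₂ = kQq(1/r₁ − 1/r₂).
U₁ − U₂ = (8.99×10⁹ N·m²/C²)(-8.70×10⁻⁹ C)(7.83×10⁻⁹ C)(1/0.508 − 1/0.231) = 1.45×10⁻⁶ J.
v = √(2·1.45×10⁻⁶/0.0390) = 8.61×10⁻³ m/s.

8.61×10⁻³ m/s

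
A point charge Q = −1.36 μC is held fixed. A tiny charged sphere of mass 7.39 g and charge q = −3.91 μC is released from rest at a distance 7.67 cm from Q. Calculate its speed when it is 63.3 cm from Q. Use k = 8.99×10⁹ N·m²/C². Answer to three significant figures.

12.2 m/s

Only the electrostatic force acts, so mechanical energy is conserved: ½mv² = U₁ − U₂ = kQq(1/r₁ − 1/r₂).
U₁ − U₂ = (8.99×10⁹ N·m²/C²)(-1.36×10⁻⁶ C)(-3.91×10⁻⁶ C)(1/0.0767 − 1/0.633) = 0.548 J.
v = √(2·0.548/7.39×10⁻³) = 12.2 m/s.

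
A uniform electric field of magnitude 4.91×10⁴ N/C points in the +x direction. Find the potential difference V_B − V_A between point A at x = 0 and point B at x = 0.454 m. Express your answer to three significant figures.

In a uniform field, potential decreases in the direction of E: V_B − V_A = −E·Δx.
V_B − V_A = −(4.91×10⁴ V/m)(0.454 m) = -2.23×10⁴ V.

-2.23×10⁴ V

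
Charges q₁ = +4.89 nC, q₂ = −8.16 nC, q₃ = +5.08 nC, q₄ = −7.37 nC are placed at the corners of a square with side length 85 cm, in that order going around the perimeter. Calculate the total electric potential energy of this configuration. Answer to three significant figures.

-1.00×10⁻⁶ J

The assembly work is the sum of pairwise potential energies, U = Σ_{i<j} kqᵢqⱼ/rᵢⱼ.
The four side pairs have separation 0.850 m and the two diagonal pairs 1.20 m.
Summing all 6 pair terms gives U = -1.00×10⁻⁶ J.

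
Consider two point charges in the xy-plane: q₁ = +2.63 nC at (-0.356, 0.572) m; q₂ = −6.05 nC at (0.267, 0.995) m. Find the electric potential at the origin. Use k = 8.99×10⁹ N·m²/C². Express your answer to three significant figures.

The total potential is the scalar sum of each charge's contribution, V = Σ kqᵢ/rᵢ.
Distances from the field point to each charge: r₁ = 0.674 m, r₂ = 1.03 m.
V = k[(2.63×10⁻⁹)/(0.674) + (-6.05×10⁻⁹)/(1.03)] = -17.7 V.

-17.7 V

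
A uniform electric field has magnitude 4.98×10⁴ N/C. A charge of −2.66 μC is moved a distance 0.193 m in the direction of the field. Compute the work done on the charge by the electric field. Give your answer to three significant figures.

The potential change for a displacement 0.193 m in the direction of the field is ΔV = −Ed = -9610 V.
W_field = −qΔV = -0.0256 J.

-0.0256 J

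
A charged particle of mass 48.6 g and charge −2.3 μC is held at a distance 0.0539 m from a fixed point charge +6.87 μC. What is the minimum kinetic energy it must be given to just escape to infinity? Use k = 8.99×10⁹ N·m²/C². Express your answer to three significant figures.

To just escape, total mechanical energy must reach zero at infinity: ½mv²_min + U = 0, so ½mv²_min = −U = |kQq|/r.
|U| = |kQq|/r = (8.99×10⁹ N·m²/C²)(6.87×10⁻⁶)(2.30×10⁻⁶)/(0.0539) = 2.64 J.

2.64 J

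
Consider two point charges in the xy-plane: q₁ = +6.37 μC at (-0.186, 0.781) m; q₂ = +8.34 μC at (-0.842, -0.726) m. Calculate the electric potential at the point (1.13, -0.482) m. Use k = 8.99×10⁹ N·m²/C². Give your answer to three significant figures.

6.91×10⁴ V

The total potential is the scalar sum of each charge's contribution, V = Σ kqᵢ/rᵢ.
Distances from the field point to each charge: r₁ = 1.82 m, r₂ = 1.99 m.
V = k[(6.37×10⁻⁶)/(1.82) + (8.34×10⁻⁶)/(1.99)] = 6.91×10⁴ V.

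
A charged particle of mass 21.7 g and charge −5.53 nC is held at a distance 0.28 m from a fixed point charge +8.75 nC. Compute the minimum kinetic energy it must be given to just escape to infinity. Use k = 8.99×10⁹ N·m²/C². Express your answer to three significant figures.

To just escape, total mechanical energy must reach zero at infinity: ½mv²_min + U = 0, so ½mv²_min = −U = |kQq|/r.
|U| = |kQq|/r = (8.99×10⁹ N·m²/C²)(8.75×10⁻⁹)(5.53×10⁻⁹)/(0.280) = 1.55×10⁻⁶ J.

1.55×10⁻⁶ J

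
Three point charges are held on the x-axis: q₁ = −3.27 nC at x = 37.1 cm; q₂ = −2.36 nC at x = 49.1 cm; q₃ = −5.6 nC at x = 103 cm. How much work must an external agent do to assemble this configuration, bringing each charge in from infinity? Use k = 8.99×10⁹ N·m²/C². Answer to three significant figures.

1.05×10⁻⁶ J

The work to assemble the configuration equals its total potential energy, U = Σ kqᵢqⱼ/rᵢⱼ over all pairs.
Pair separations: r₁₂ = 0.120 m, r₁₃ = 0.659 m, r₂₃ = 0.539 m.
U = (5.78×10⁻⁷) + (2.50×10⁻⁷) + (2.20×10⁻⁷) = 1.05×10⁻⁶ J.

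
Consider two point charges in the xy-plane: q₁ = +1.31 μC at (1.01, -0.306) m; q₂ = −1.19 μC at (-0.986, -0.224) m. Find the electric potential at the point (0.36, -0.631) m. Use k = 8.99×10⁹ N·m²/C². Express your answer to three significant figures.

Electric potential is a scalar, so the contributions from each charge add algebraically: V = Σ kqᵢ/rᵢ.
Distances from the field point to each charge: r₁ = 0.727 m, r₂ = 1.41 m.
V = k[(1.31×10⁻⁶)/(0.727) + (-1.19×10⁻⁶)/(1.41)] = 8600 V.

8600 V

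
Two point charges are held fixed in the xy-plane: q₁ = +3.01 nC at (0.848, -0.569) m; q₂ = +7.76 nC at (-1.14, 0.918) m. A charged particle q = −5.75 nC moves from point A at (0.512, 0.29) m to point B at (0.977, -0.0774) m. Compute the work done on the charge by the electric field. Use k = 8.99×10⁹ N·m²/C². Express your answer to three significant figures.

The work done by the electric force is W_field = −ΔU = −q(V_B − V_A) = q(V_A − V_B).
At A: distances to the source charges are 0.922 m, 1.77 m; V_A = Σ kqᵢ/rᵢ = 68.8 V.
At B: distances to the source charges are 0.508 m, 2.34 m; V_B = Σ kqᵢ/rᵢ = 83.1 V.
ΔV = V_B − V_A = 14.3 V.
W_field = −qΔV = −(-5.75×10⁻⁹ C)(14.3 V) = 8.20×10⁻⁸ J.

8.20×10⁻⁸ J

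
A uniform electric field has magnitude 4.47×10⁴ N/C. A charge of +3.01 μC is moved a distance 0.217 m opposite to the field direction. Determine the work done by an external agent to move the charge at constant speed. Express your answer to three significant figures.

0.0292 J

The potential change for a displacement 0.217 m opposite to the field direction is ΔV = +Ed = 9700 V.
W_ext = qΔV = 0.0292 J.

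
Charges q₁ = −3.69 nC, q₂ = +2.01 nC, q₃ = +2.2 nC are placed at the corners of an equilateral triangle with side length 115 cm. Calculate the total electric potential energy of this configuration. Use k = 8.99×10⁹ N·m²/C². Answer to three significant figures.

-8.69×10⁻⁸ J

The work to assemble the configuration equals its total potential energy, U = Σ kqᵢqⱼ/rᵢⱼ over all pairs.
All three pair separations equal the side length, 1.15 m.
U = (-5.80×10⁻⁸) + (-6.35×10⁻⁸) + (3.46×10⁻⁸) = -8.69×10⁻⁸ J.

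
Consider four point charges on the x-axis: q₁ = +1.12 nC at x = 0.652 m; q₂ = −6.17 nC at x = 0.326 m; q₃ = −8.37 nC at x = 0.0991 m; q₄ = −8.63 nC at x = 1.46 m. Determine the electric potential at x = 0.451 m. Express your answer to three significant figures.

The total potential is the scalar sum of each charge's contribution, V = Σ kqᵢ/rᵢ.
Distances from the field point to each charge: r₁ = 0.201 m, r₂ = 0.125 m, r₃ = 0.352 m, r₄ = 1.01 m.
V = k[(1.12×10⁻⁹)/(0.201) + (-6.17×10⁻⁹)/(0.125) + (-8.37×10⁻⁹)/(0.352) + (-8.63×10⁻⁹)/(1.01)] = -684 V.

-684 V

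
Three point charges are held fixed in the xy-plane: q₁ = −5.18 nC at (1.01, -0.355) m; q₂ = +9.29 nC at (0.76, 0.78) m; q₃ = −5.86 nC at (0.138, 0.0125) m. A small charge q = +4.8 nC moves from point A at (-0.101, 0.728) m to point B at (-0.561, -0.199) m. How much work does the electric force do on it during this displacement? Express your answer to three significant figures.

The work done by the electric force is W_field = −ΔU = −q(V_B − V_A) = q(V_A − V_B).
At A: distances to the source charges are 1.55 m, 0.863 m, 0.754 m; V_A = Σ kqᵢ/rᵢ = -3.03 V.
At B: distances to the source charges are 1.58 m, 1.64 m, 0.730 m; V_B = Σ kqᵢ/rᵢ = -50.8 V.
ΔV = V_B − V_A = -47.8 V.
W_field = −qΔV = −(4.80×10⁻⁹ C)(-47.8 V) = 2.30×10⁻⁷ J.

2.30×10⁻⁷ J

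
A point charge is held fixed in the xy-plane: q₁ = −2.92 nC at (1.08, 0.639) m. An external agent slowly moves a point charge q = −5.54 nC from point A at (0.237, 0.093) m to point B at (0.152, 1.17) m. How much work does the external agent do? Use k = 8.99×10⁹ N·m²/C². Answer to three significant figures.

-8.78×10⁻⁹ J

For quasistatic motion the external work equals the change in potential energy: W_ext = qΔV = q(V_B − V_A).
At A: distance to the source charge is 1.00 m; V_A = kq₁/r = -26.1 V.
At B: distance to the source charge is 1.07 m; V_B = kq₁/r = -24.6 V.
ΔV = V_B − V_A = 1.58 V.
W_ext = qΔV = (-5.54×10⁻⁹ C)(1.58 V) = -8.78×10⁻⁹ J.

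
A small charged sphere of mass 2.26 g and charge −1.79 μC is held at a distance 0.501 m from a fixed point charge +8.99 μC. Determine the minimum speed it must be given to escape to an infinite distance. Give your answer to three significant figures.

16.0 m/s

To just escape, total mechanical energy must reach zero at infinity: ½mv²_min + U = 0, so ½mv²_min = −U = |kQq|/r.
|U| = |kQq|/r = (8.99×10⁹ N·m²/C²)(8.99×10⁻⁶)(1.79×10⁻⁶)/(0.501) = 0.289 J.
v_min = √(2|U|/m) = √(2·0.289/2.26×10⁻³) = 16.0 m/s.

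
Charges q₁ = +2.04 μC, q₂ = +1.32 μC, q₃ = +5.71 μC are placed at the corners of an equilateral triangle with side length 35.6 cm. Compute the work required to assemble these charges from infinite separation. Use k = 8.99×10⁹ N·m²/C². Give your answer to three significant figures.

0.552 J

The work to assemble the configuration equals its total potential energy, U = Σ kqᵢqⱼ/rᵢⱼ over all pairs.
All three pair separations equal the side length, 0.356 m.
U = (0.0680) + (0.294) + (0.190) = 0.552 J.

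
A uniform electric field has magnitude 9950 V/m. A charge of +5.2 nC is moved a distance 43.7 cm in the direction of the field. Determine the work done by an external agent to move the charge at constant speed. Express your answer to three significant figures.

The potential change for a displacement 43.7 cm in the direction of the field is ΔV = −Ed = -4350 V.
W_ext = qΔV = -2.26×10⁻⁵ J.

-2.26×10⁻⁵ J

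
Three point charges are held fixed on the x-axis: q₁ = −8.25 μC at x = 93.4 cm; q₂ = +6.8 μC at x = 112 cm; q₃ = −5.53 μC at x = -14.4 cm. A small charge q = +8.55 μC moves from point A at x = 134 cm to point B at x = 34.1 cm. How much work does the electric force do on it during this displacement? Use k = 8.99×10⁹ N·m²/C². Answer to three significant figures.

The work done by the electric force is W_field = −ΔU = −q(V_B − V_A) = q(V_A − V_B).
At A: distances to the source charges are 0.406 m, 0.220 m, 1.48 m; V_A = Σ kqᵢ/rᵢ = 6.17×10⁴ V.
At B: distances to the source charges are 0.593 m, 0.779 m, 0.485 m; V_B = Σ kqᵢ/rᵢ = -1.49×10⁵ V.
ΔV = V_B − V_A = -2.11×10⁵ V.
W_field = −qΔV = −(8.55×10⁻⁶ C)(-2.11×10⁵ V) = 1.80 J.

1.80 J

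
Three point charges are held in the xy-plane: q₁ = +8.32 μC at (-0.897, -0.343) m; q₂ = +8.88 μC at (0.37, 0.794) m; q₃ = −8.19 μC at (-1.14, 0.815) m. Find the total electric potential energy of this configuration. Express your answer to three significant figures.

-0.561 J

The work to assemble the configuration equals its total potential energy, U = Σ kqᵢqⱼ/rᵢⱼ over all pairs.
Pair separations: r₁₂ = 1.70 m, r₁₃ = 1.18 m, r₂₃ = 1.51 m.
U = (0.390) + (-0.518) + (-0.433) = -0.561 J.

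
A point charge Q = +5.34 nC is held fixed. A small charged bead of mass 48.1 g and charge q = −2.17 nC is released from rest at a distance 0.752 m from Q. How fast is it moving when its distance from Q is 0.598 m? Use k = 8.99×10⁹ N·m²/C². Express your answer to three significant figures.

Only the electrostatic force acts, so mechanical energy is conserved: ½mv² = U₁ − U₂ = kQq(1/r₁ − 1/r₂).
U₁ − U₂ = (8.99×10⁹ N·m²/C²)(5.34×10⁻⁹ C)(-2.17×10⁻⁹ C)(1/0.752 − 1/0.598) = 3.57×10⁻⁸ J.
v = √(2·3.57×10⁻⁸/0.0481) = 1.22×10⁻³ m/s.

1.22×10⁻³ m/s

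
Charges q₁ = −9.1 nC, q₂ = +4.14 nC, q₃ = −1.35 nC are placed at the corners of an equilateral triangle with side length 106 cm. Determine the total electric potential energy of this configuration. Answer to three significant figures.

The work to assemble the configuration equals its total potential energy, U = Σ kqᵢqⱼ/rᵢⱼ over all pairs.
All three pair separations equal the side length, 1.06 m.
U = (-3.20×10⁻⁷) + (1.04×10⁻⁷) + (-4.74×10⁻⁸) = -2.63×10⁻⁷ J.

-2.63×10⁻⁷ J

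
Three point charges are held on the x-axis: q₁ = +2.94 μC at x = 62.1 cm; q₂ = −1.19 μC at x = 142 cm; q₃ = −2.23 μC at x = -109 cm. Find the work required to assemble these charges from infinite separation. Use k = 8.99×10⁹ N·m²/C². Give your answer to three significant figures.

The assembly work is the sum of pairwise potential energies, U = Σ_{i<j} kqᵢqⱼ/rᵢⱼ.
Pair separations: r₁₂ = 0.799 m, r₁₃ = 1.71 m, r₂₃ = 2.51 m.
U = (-0.0394) + (-0.0344) + (9.50×10⁻³) = -0.0643 J.

-0.0643 J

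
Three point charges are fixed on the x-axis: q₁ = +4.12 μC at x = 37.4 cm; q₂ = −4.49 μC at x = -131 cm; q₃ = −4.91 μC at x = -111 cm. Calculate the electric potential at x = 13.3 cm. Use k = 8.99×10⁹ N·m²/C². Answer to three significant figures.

The total potential is the scalar sum of each charge's contribution, V = Σ kqᵢ/rᵢ.
Distances from the field point to each charge: r₁ = 0.241 m, r₂ = 1.44 m, r₃ = 1.24 m.
V = k[(4.12×10⁻⁶)/(0.241) + (-4.49×10⁻⁶)/(1.44) + (-4.91×10⁻⁶)/(1.24)] = 9.02×10⁴ V.

9.02×10⁴ V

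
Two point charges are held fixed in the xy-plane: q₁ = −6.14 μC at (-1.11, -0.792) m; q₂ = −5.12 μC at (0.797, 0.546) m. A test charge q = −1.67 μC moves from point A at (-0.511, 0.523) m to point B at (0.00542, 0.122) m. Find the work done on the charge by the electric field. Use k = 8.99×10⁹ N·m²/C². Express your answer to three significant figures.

The work done by the electric force is W_field = −ΔU = −q(V_B − V_A) = q(V_A − V_B).
At A: distances to the source charges are 1.45 m, 1.31 m; V_A = Σ kqᵢ/rᵢ = -7.34×10⁴ V.
At B: distances to the source charges are 1.44 m, 0.898 m; V_B = Σ kqᵢ/rᵢ = -8.95×10⁴ V.
ΔV = V_B − V_A = -1.62×10⁴ V.
W_field = −qΔV = −(-1.67×10⁻⁶ C)(-1.62×10⁴ V) = -0.0270 J.

-0.0270 J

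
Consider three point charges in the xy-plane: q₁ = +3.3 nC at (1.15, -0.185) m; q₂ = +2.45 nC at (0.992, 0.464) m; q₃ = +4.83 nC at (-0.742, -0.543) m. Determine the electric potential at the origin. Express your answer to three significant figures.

The total potential is the scalar sum of each charge's contribution, V = Σ kqᵢ/rᵢ.
Distances from the field point to each charge: r₁ = 1.16 m, r₂ = 1.10 m, r₃ = 0.919 m.
V = k[(3.30×10⁻⁹)/(1.16) + (2.45×10⁻⁹)/(1.10) + (4.83×10⁻⁹)/(0.919)] = 92.8 V.

92.8 V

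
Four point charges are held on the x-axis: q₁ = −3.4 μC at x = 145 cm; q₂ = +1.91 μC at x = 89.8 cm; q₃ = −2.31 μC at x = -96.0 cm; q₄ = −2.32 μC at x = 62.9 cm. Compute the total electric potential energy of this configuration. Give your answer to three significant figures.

-0.129 J

The work to assemble the configuration equals its total potential energy, U = Σ kqᵢqⱼ/rᵢⱼ over all pairs.
Pair separations: r₁₂ = 0.552 m, r₁₃ = 2.41 m, r₁₄ = 0.821 m, r₂₃ = 1.86 m, r₂₄ = 0.269 m, r₃₄ = 1.59 m.
Summing all 6 pair terms gives U = -0.129 J.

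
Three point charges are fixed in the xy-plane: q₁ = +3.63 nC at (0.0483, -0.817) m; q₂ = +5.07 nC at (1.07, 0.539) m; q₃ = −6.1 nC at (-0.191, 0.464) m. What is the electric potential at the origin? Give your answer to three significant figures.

The total potential is the scalar sum of each charge's contribution, V = Σ kqᵢ/rᵢ.
Distances from the field point to each charge: r₁ = 0.818 m, r₂ = 1.20 m, r₃ = 0.502 m.
V = k[(3.63×10⁻⁹)/(0.818) + (5.07×10⁻⁹)/(1.20) + (-6.10×10⁻⁹)/(0.502)] = -31.4 V.

-31.4 V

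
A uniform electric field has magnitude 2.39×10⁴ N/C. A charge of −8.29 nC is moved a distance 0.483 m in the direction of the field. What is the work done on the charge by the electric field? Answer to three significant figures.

The potential change for a displacement 0.483 m in the direction of the field is ΔV = −Ed = -1.15×10⁴ V.
W_field = −qΔV = -9.57×10⁻⁵ J.

-9.57×10⁻⁵ J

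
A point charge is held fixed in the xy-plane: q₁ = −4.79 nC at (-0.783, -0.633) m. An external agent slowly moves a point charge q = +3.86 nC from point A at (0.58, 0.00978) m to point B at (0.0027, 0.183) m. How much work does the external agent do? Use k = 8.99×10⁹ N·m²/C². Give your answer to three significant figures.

For quasistatic motion the external work equals the change in potential energy: W_ext = qΔV = q(V_B − V_A).
At A: distance to the source charge is 1.51 m; V_A = kq₁/r = -28.6 V.
At B: distance to the source charge is 1.13 m; V_B = kq₁/r = -38.0 V.
ΔV = V_B − V_A = -9.44 V.
W_ext = qΔV = (3.86×10⁻⁹ C)(-9.44 V) = -3.64×10⁻⁸ J.

-3.64×10⁻⁸ J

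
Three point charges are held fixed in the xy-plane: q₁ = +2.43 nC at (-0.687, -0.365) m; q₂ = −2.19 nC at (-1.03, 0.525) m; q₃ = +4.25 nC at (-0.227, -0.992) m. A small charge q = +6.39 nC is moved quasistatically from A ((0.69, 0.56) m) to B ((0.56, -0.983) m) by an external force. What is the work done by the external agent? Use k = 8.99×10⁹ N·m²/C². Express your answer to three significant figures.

2.07×10⁻⁷ J

For quasistatic motion the external work equals the change in potential energy: W_ext = qΔV = q(V_B − V_A).
At A: distances to the source charges are 1.66 m, 1.72 m, 1.80 m; V_A = Σ kqᵢ/rᵢ = 22.9 V.
At B: distances to the source charges are 1.39 m, 2.19 m, 0.787 m; V_B = Σ kqᵢ/rᵢ = 55.3 V.
ΔV = V_B − V_A = 32.3 V.
W_ext = qΔV = (6.39×10⁻⁹ C)(32.3 V) = 2.07×10⁻⁷ J.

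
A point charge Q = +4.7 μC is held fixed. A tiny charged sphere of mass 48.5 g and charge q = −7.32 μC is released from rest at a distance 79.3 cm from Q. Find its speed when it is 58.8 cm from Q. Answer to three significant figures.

Only the electrostatic force acts, so mechanical energy is conserved: ½mv² = U₁ − U₂ = kQq(1/r₁ − 1/r₂).
U₁ − U₂ = (8.99×10⁹ N·m²/C²)(4.70×10⁻⁶ C)(-7.32×10⁻⁶ C)(1/0.793 − 1/0.588) = 0.136 J.
v = √(2·0.136/0.0485) = 2.37 m/s.

2.37 m/s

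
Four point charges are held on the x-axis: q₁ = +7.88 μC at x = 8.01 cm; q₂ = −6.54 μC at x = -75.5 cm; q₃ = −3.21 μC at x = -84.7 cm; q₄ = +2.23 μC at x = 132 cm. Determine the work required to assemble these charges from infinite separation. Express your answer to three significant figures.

The work to assemble the configuration equals its total potential energy, U = Σ kqᵢqⱼ/rᵢⱼ over all pairs.
Pair separations: r₁₂ = 0.835 m, r₁₃ = 0.927 m, r₁₄ = 1.24 m, r₂₃ = 0.0920 m, r₂₄ = 2.08 m, r₃₄ = 2.17 m.
Summing all 6 pair terms gives U = 1.29 J.

1.29 J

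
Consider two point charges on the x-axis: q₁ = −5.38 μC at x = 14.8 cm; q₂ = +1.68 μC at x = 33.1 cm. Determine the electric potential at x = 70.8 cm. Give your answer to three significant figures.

Electric potential is a scalar, so the contributions from each charge add algebraically: V = Σ kqᵢ/rᵢ.
Distances from the field point to each charge: r₁ = 0.560 m, r₂ = 0.377 m.
V = k[(-5.38×10⁻⁶)/(0.560) + (1.68×10⁻⁶)/(0.377)] = -4.63×10⁴ V.

-4.63×10⁴ V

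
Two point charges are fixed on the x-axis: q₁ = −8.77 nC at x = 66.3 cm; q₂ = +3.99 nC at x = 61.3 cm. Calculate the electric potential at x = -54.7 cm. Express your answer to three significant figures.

The total potential is the scalar sum of each charge's contribution, V = Σ kqᵢ/rᵢ.
Distances from the field point to each charge: r₁ = 1.21 m, r₂ = 1.16 m.
V = k[(-8.77×10⁻⁹)/(1.21) + (3.99×10⁻⁹)/(1.16)] = -34.2 V.

-34.2 V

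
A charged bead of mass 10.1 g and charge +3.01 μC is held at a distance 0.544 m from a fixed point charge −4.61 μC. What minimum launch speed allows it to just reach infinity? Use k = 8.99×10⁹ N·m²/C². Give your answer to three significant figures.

6.74 m/s

To just escape, total mechanical energy must reach zero at infinity: ½mv²_min + U = 0, so ½mv²_min = −U = |kQq|/r.
|U| = |kQq|/r = (8.99×10⁹ N·m²/C²)(4.61×10⁻⁶)(3.01×10⁻⁶)/(0.544) = 0.229 J.
v_min = √(2|U|/m) = √(2·0.229/0.0101) = 6.74 m/s.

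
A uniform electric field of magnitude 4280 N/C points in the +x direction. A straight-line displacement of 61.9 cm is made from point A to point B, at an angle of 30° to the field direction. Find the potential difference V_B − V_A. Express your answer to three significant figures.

Only the component of displacement along E changes the potential: ΔV = −E·d·cosθ.
ΔV = −(4280 V/m)(0.619 m)cos30° = -2290 V.

-2290 V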